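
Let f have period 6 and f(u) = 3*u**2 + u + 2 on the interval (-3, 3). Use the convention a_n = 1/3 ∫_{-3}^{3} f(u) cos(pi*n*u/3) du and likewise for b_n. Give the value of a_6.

3/pi**2

a_6 = 1/3 ∫_{-3}^{3} f(u) cos(2*pi*u) du.
Integrating by parts twice (tabular method), an antiderivative of (3*u**2 + u + 2) cos(2*pi*u) is 3*u**2*sin(2*pi*u)/(2*pi) + u*sin(2*pi*u)/(2*pi) + 3*u*cos(2*pi*u)/(2*pi**2) - 3*sin(2*pi*u)/(4*pi**3) + sin(2*pi*u)/pi + cos(2*pi*u)/(4*pi**2); evaluating from -3 to 3: ∫_{-3}^{3} (3*u**2 + u + 2) cos(2*pi*u) du = (19/(4*pi**2)) - (-17/(4*pi**2)) = 9/pi**2.
Hence a_6 = (1/3)·(9/pi**2) = 3/pi**2.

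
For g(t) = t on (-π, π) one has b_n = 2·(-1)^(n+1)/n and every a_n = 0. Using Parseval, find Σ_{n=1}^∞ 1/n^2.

pi**2/6

Parseval: Σ b_n^2 = (1/π) ∫_{-π}^{π} g(t)^2 dt = 2*pi**2/3.
Σ b_n^2 = Σ 4/n^2, so Σ 1/n^2 = (2*pi**2/3)/4 = pi**2/6.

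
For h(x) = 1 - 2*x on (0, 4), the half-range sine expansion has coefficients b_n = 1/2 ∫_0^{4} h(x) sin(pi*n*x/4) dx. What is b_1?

b_1 = 1/2 ∫_0^{4} (1 - 2*x) sin(pi*x/4) dx.
Integrating by parts (boundary term plus one more integral), an antiderivative of (1 - 2*x) sin(pi*x/4) is 8*x*cos(pi*x/4)/pi - 32*sin(pi*x/4)/pi**2 - 4*cos(pi*x/4)/pi; evaluating from 0 to 4: ∫_{0}^{4} (1 - 2*x) sin(pi*x/4) dx = (-28/pi) - (-4/pi) = -24/pi.
Hence b_1 = (1/2)·(-24/pi) = -12/pi.

-12/pi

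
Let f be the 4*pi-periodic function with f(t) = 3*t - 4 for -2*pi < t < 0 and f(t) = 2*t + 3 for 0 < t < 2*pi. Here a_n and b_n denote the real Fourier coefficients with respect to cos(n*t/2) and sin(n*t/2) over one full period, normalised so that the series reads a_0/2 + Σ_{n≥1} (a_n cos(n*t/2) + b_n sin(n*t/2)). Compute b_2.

b_2 = (1/(2*pi)) ∫_{-2*pi}^{2*pi} f(t) sin(t) dt.
Split the integral at the breakpoints.
Integrating by parts (boundary term plus one more integral), an antiderivative of (3*t - 4) sin(t) is -3*t*cos(t) + 3*sin(t) + 4*cos(t); evaluating from -2*pi to 0: ∫_{-2*pi}^{0} (3*t - 4) sin(t) dt = (4) - (4 + 6*pi) = -6*pi.
Integrating by parts (boundary term plus one more integral), an antiderivative of (2*t + 3) sin(t) is -2*t*cos(t) + 2*sin(t) - 3*cos(t); evaluating from 0 to 2*pi: ∫_{0}^{2*pi} (2*t + 3) sin(t) dt = (-4*pi - 3) - (-3) = -4*pi.
Summing the pieces and multiplying by (1/(2*pi)) gives b_2 = -5.

-5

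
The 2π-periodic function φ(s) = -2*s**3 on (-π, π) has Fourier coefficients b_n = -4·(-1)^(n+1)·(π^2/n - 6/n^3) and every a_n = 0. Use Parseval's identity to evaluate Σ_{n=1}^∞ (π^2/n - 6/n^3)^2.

Parseval: Σ b_n^2 = (1/π) ∫_{-π}^{π} φ(s)^2 ds = 8*pi**6/7.
b_n^2 = 16·(π^2/n - 6/n^3)^2, so the sum equals (8*pi**6/7)/16 = pi**6/14.

pi**6/14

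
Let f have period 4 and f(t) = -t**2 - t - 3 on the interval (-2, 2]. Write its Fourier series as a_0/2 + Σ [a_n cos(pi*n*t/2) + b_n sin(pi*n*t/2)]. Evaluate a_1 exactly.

a_1 = 1/2 ∫_{-2}^{2} f(t) cos(pi*t/2) dt.
Integrating by parts twice (tabular method), an antiderivative of (-t**2 - t - 3) cos(pi*t/2) is -2*t**2*sin(pi*t/2)/pi - 2*t*sin(pi*t/2)/pi - 8*t*cos(pi*t/2)/pi**2 - 6*sin(pi*t/2)/pi + 16*sin(pi*t/2)/pi**3 - 4*cos(pi*t/2)/pi**2; evaluating from -2 to 2: ∫_{-2}^{2} (-t**2 - t - 3) cos(pi*t/2) dt = (20/pi**2) - (-12/pi**2) = 32/pi**2.
Hence a_1 = (1/2)·(32/pi**2) = 16/pi**2.

16/pi**2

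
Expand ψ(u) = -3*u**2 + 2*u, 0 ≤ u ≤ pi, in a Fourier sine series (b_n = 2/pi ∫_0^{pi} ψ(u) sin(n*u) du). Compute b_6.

b_6 = 2/pi ∫_0^{pi} (-3*u**2 + 2*u) sin(6*u) du.
Integrating by parts twice (tabular method), an antiderivative of (-3*u**2 + 2*u) sin(6*u) is u**2*cos(6*u)/2 - u*sin(6*u)/6 - u*cos(6*u)/3 + sin(6*u)/18 - cos(6*u)/36; evaluating from 0 to pi: ∫_{0}^{pi} (-3*u**2 + 2*u) sin(6*u) du = (-pi/3 - 1/36 + pi**2/2) - (-1/36) = pi*(-2 + 3*pi)/6.
Hence b_6 = (2/pi)·(pi*(-2 + 3*pi)/6) = -2/3 + pi.

-2/3 + pi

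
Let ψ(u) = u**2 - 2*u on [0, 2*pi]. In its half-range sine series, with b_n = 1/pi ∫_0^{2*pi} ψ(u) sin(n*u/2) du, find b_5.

8*(-25*pi - 4 + 25*pi**2)/(125*pi)

b_5 = 1/pi ∫_0^{2*pi} (u**2 - 2*u) sin(5*u/2) du.
Integrating by parts twice (tabular method), an antiderivative of (u**2 - 2*u) sin(5*u/2) is -2*u**2*cos(5*u/2)/5 + 8*u*sin(5*u/2)/25 + 4*u*cos(5*u/2)/5 - 8*sin(5*u/2)/25 + 16*cos(5*u/2)/125; evaluating from 0 to 2*pi: ∫_{0}^{2*pi} (u**2 - 2*u) sin(5*u/2) du = (-8*pi/5 - 16/125 + 8*pi**2/5) - (16/125) = -8*pi/5 - 32/125 + 8*pi**2/5.
Hence b_5 = (1/pi)·(-8*pi/5 - 32/125 + 8*pi**2/5) = 8*(-25*pi - 4 + 25*pi**2)/(125*pi).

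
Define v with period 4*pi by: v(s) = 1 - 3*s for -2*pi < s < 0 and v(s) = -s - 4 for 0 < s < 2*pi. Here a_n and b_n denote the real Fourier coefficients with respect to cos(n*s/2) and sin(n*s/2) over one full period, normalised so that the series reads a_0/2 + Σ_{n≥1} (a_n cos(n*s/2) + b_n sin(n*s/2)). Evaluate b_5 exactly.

-8/5 - 2/pi

b_5 = (1/(2*pi)) ∫_{-2*pi}^{2*pi} v(s) sin(5*s/2) ds.
Split the integral at the breakpoints.
Integrating by parts (boundary term plus one more integral), an antiderivative of (1 - 3*s) sin(5*s/2) is 6*s*cos(5*s/2)/5 - 12*sin(5*s/2)/25 - 2*cos(5*s/2)/5; evaluating from -2*pi to 0: ∫_{-2*pi}^{0} (1 - 3*s) sin(5*s/2) ds = (-2/5) - (2/5 + 12*pi/5) = -12*pi/5 - 4/5.
Integrating by parts (boundary term plus one more integral), an antiderivative of (-s - 4) sin(5*s/2) is 2*s*cos(5*s/2)/5 - 4*sin(5*s/2)/25 + 8*cos(5*s/2)/5; evaluating from 0 to 2*pi: ∫_{0}^{2*pi} (-s - 4) sin(5*s/2) ds = (-4*pi/5 - 8/5) - (8/5) = -16/5 - 4*pi/5.
Summing the pieces and multiplying by (1/(2*pi)) gives b_5 = -8/5 - 2/pi.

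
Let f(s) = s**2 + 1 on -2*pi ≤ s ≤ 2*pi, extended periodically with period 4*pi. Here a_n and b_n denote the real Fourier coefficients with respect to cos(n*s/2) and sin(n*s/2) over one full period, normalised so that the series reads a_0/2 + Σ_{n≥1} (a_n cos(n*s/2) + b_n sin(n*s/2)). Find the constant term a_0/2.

1 + 4*pi**2/3

a_0 = (1/(2*pi)) ∫_{-2*pi}^{2*pi} f(s) ds = (1/(2*pi)) · (4*pi + 16*pi**3/3) = 2 + 8*pi**2/3.
So the constant term a_0/2 = 1 + 4*pi**2/3.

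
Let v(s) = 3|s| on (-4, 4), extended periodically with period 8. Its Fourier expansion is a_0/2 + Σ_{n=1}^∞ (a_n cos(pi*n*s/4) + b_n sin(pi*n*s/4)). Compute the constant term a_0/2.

a_0 = 1/4 ∫_{-4}^{4} v(s) ds = 1/4 · (48) = 12.
So the constant term a_0/2 = 6.

6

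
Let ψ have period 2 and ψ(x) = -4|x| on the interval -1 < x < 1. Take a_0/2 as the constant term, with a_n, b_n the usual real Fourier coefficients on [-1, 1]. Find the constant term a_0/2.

a_0 = ∫_{-1}^{1} ψ(x) dx = -4.
So the constant term a_0/2 = -2.

-2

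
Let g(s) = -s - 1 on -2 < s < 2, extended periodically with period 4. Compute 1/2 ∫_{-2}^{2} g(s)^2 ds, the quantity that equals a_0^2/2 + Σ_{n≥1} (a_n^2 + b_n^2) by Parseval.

14/3

1/2 ∫_{-2}^{2} g(s)^2 ds = 1/2 · (28/3) = 14/3.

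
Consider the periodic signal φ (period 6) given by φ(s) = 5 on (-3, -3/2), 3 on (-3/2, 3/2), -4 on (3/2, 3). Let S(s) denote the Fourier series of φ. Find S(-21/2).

-1/2

s = -21/2 differs from s = 3/2 by -2 full period(s), and the series is 6-periodic.
At s = 3/2 the one-sided limits are φ(3/2^-) = 3 and φ(3/2^+) = -4.
By Dirichlet's theorem the series converges to their average, [(3) + (-4)]/2 = -1/2.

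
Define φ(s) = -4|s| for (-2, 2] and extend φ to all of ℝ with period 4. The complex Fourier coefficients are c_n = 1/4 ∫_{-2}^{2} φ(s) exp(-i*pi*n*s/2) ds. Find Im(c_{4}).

Since φ is real-valued, Im(c_{4}) = -1/4 ∫_{-2}^{2} φ(s) sin(2*pi*s) ds = -b_{4}/2.
(φ is even, so the integrand is odd over a symmetric interval and the integral vanishes.)

0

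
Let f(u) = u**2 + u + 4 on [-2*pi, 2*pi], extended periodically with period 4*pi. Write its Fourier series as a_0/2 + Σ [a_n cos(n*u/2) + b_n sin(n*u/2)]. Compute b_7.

4/7

b_7 = (1/(2*pi)) ∫_{-2*pi}^{2*pi} f(u) sin(7*u/2) du.
Integrating by parts twice (tabular method), an antiderivative of (u**2 + u + 4) sin(7*u/2) is -2*u**2*cos(7*u/2)/7 + 8*u*sin(7*u/2)/49 - 2*u*cos(7*u/2)/7 + 4*sin(7*u/2)/49 - 376*cos(7*u/2)/343; evaluating from -2*pi to 2*pi: ∫_{-2*pi}^{2*pi} (u**2 + u + 4) sin(7*u/2) du = (376/343 + 4*pi/7 + 8*pi**2/7) - (-4*pi/7 + 376/343 + 8*pi**2/7) = 8*pi/7.
Hence b_7 = (1/(2*pi))·(8*pi/7) = 4/7.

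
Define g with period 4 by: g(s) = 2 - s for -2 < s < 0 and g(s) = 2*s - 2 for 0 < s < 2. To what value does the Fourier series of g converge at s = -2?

At s = -2 the one-sided limits are g(-2^-) = 2 and g(-2^+) = 4.
By Dirichlet's theorem the series converges to their average, [(2) + (4)]/2 = 3.

3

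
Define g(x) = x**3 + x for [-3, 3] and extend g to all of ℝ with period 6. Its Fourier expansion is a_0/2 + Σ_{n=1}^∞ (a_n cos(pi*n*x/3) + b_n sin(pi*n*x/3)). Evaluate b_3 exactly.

-12/pi**3 + 20/pi

b_3 = 1/3 ∫_{-3}^{3} g(x) sin(pi*x) dx.
g is odd and sin(pi*x) is odd, so the integrand is even and b_3 = 2/3 ∫_0^{3} g(x) sin(pi*x) dx.
Integrating by parts three times (tabular method), an antiderivative of (x**3 + x) sin(pi*x) is -x**3*cos(pi*x)/pi + 3*x**2*sin(pi*x)/pi**2 - x*cos(pi*x)/pi + 6*x*cos(pi*x)/pi**3 - 6*sin(pi*x)/pi**4 + sin(pi*x)/pi**2; evaluating from 0 to 3: ∫_{0}^{3} (x**3 + x) sin(pi*x) dx = (-18/pi**3 + 30/pi) - (0) = -18/pi**3 + 30/pi.
Hence b_3 = (2/3)·(-18/pi**3 + 30/pi) = -12/pi**3 + 20/pi.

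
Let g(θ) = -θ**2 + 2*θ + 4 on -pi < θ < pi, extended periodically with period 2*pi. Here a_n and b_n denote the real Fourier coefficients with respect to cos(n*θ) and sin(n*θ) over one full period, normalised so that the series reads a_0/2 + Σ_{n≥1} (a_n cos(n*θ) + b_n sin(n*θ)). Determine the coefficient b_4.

b_4 = 1/pi ∫_{-pi}^{pi} g(θ) sin(4*θ) dθ.
Integrating by parts twice (tabular method), an antiderivative of (-θ**2 + 2*θ + 4) sin(4*θ) is θ**2*cos(4*θ)/4 - θ*sin(4*θ)/8 - θ*cos(4*θ)/2 + sin(4*θ)/8 - 33*cos(4*θ)/32; evaluating from -pi to pi: ∫_{-pi}^{pi} (-θ**2 + 2*θ + 4) sin(4*θ) dθ = (-pi/2 - 33/32 + pi**2/4) - (-33/32 + pi/2 + pi**2/4) = -pi.
Hence b_4 = (1/pi)·(-pi) = -1.

-1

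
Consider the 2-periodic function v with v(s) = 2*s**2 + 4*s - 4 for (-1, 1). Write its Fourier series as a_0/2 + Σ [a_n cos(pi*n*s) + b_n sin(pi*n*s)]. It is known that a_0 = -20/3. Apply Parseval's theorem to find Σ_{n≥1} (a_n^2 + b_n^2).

512/45

Parseval: a_0^2/2 + Σ_{n≥1} (a_n^2+b_n^2) = ∫_{-1}^{1} v(s)^2 ds = 168/5.
Subtract a_0^2/2 = 200/9: Σ (a_n^2+b_n^2) = 512/45.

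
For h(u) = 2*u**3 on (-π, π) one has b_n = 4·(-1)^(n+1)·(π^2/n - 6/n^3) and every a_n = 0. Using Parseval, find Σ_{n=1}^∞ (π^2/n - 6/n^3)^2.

pi**6/14

Parseval: Σ b_n^2 = (1/π) ∫_{-π}^{π} h(u)^2 du = 8*pi**6/7.
b_n^2 = 16·(π^2/n - 6/n^3)^2, so the sum equals (8*pi**6/7)/16 = pi**6/14.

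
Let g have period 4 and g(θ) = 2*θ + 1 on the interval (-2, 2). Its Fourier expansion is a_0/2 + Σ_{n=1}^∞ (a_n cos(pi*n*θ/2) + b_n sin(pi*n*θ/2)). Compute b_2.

-4/pi

b_2 = 1/2 ∫_{-2}^{2} g(θ) sin(pi*θ) dθ.
Integrating by parts (boundary term plus one more integral), an antiderivative of (2*θ + 1) sin(pi*θ) is -2*θ*cos(pi*θ)/pi + 2*sin(pi*θ)/pi**2 - cos(pi*θ)/pi; evaluating from -2 to 2: ∫_{-2}^{2} (2*θ + 1) sin(pi*θ) dθ = (-5/pi) - (3/pi) = -8/pi.
Hence b_2 = (1/2)·(-8/pi) = -4/pi.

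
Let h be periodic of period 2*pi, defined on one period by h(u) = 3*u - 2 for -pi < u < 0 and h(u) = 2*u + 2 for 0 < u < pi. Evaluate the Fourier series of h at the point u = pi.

-pi/2

At u = pi the one-sided limits are h(pi^-) = 2 + 2*pi and h(pi^+) = -3*pi - 2.
By Dirichlet's theorem the series converges to their average, [(2 + 2*pi) + (-3*pi - 2)]/2 = -pi/2.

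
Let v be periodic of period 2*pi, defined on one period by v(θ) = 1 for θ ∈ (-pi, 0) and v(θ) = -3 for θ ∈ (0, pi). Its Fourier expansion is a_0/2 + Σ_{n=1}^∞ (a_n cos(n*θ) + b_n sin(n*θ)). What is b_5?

-8/(5*pi)

b_5 = 1/pi ∫_{-pi}^{pi} v(θ) sin(5*θ) dθ.
Split the integral at the breakpoints.
Directly, an antiderivative of (1) sin(5*θ) is -cos(5*θ)/5; evaluating from -pi to 0: ∫_{-pi}^{0} (1) sin(5*θ) dθ = (-1/5) - (1/5) = -2/5.
Directly, an antiderivative of (-3) sin(5*θ) is 3*cos(5*θ)/5; evaluating from 0 to pi: ∫_{0}^{pi} (-3) sin(5*θ) dθ = (-3/5) - (3/5) = -6/5.
Summing the pieces and multiplying by (1/pi) gives b_5 = -8/(5*pi).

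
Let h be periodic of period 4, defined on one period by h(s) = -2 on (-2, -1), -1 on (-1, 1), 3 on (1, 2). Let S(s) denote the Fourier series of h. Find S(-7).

s = -7 differs from s = 1 by -2 full period(s), and the series is 4-periodic.
At s = 1 the one-sided limits are h(1^-) = -1 and h(1^+) = 3.
By Dirichlet's theorem the series converges to their average, [(-1) + (3)]/2 = 1.

1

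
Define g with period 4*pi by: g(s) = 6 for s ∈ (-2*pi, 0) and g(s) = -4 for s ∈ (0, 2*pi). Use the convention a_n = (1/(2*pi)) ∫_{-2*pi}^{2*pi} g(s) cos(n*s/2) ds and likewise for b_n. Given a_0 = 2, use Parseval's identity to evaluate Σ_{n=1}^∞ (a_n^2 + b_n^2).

50

Parseval: a_0^2/2 + Σ_{n≥1} (a_n^2+b_n^2) = (1/(2*pi)) ∫_{-2*pi}^{2*pi} g(s)^2 ds = 52.
Subtract a_0^2/2 = 2: Σ (a_n^2+b_n^2) = 50.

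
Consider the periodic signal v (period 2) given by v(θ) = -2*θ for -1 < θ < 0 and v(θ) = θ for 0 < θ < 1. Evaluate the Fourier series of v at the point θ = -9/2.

1

θ = -9/2 differs from θ = -1/2 by -2 full period(s), and the series is 2-periodic.
v is continuous at θ = -1/2 with value 1, so the series converges to 1 there.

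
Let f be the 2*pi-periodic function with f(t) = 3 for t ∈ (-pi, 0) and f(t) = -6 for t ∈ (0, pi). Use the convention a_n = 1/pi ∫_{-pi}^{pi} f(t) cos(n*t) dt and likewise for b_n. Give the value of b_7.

-18/(7*pi)

b_7 = 1/pi ∫_{-pi}^{pi} f(t) sin(7*t) dt.
Split the integral at the breakpoints.
Directly, an antiderivative of (3) sin(7*t) is -3*cos(7*t)/7; evaluating from -pi to 0: ∫_{-pi}^{0} (3) sin(7*t) dt = (-3/7) - (3/7) = -6/7.
Directly, an antiderivative of (-6) sin(7*t) is 6*cos(7*t)/7; evaluating from 0 to pi: ∫_{0}^{pi} (-6) sin(7*t) dt = (-6/7) - (6/7) = -12/7.
Summing the pieces and multiplying by (1/pi) gives b_7 = -18/(7*pi).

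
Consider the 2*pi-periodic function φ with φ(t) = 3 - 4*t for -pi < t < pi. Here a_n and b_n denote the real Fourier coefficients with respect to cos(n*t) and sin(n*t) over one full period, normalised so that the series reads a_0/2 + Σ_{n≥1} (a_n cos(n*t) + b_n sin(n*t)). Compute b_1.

-8

b_1 = 1/pi ∫_{-pi}^{pi} φ(t) sin(t) dt.
Integrating by parts (boundary term plus one more integral), an antiderivative of (3 - 4*t) sin(t) is 4*t*cos(t) - 4*sin(t) - 3*cos(t); evaluating from -pi to pi: ∫_{-pi}^{pi} (3 - 4*t) sin(t) dt = (3 - 4*pi) - (3 + 4*pi) = -8*pi.
Hence b_1 = (1/pi)·(-8*pi) = -8.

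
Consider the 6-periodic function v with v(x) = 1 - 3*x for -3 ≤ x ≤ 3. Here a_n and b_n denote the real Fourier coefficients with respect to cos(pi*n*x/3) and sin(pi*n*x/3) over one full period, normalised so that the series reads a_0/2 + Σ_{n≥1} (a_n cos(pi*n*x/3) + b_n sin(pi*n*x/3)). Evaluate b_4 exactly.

b_4 = 1/3 ∫_{-3}^{3} v(x) sin(4*pi*x/3) dx.
Integrating by parts (boundary term plus one more integral), an antiderivative of (1 - 3*x) sin(4*pi*x/3) is 9*x*cos(4*pi*x/3)/(4*pi) - 27*sin(4*pi*x/3)/(16*pi**2) - 3*cos(4*pi*x/3)/(4*pi); evaluating from -3 to 3: ∫_{-3}^{3} (1 - 3*x) sin(4*pi*x/3) dx = (6/pi) - (-15/(2*pi)) = 27/(2*pi).
Hence b_4 = (1/3)·(27/(2*pi)) = 9/(2*pi).

9/(2*pi)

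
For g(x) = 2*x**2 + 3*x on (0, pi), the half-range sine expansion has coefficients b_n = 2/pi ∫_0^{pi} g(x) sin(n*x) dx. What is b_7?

b_7 = 2/pi ∫_0^{pi} (2*x**2 + 3*x) sin(7*x) dx.
Integrating by parts twice (tabular method), an antiderivative of (2*x**2 + 3*x) sin(7*x) is -2*x**2*cos(7*x)/7 + 4*x*sin(7*x)/49 - 3*x*cos(7*x)/7 + 3*sin(7*x)/49 + 4*cos(7*x)/343; evaluating from 0 to pi: ∫_{0}^{pi} (2*x**2 + 3*x) sin(7*x) dx = (-4/343 + 3*pi/7 + 2*pi**2/7) - (4/343) = -8/343 + 3*pi/7 + 2*pi**2/7.
Hence b_7 = (2/pi)·(-8/343 + 3*pi/7 + 2*pi**2/7) = 2*(-8 + 147*pi + 98*pi**2)/(343*pi).

2*(-8 + 147*pi + 98*pi**2)/(343*pi)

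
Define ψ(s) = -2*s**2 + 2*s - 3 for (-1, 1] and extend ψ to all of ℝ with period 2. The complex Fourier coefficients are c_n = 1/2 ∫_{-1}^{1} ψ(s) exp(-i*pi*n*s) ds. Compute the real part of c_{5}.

4/(25*pi**2)

Since ψ is real-valued, Re(c_{5}) = 1/2 ∫_{-1}^{1} ψ(s) cos(5*pi*s) ds = a_{5}/2.
Integrating by parts twice (tabular method), an antiderivative of (-2*s**2 + 2*s - 3) cos(5*pi*s) is -2*s**2*sin(5*pi*s)/(5*pi) + 2*s*sin(5*pi*s)/(5*pi) - 4*s*cos(5*pi*s)/(25*pi**2) - 3*sin(5*pi*s)/(5*pi) + 4*sin(5*pi*s)/(125*pi**3) + 2*cos(5*pi*s)/(25*pi**2); evaluating from -1 to 1: ∫_{-1}^{1} (-2*s**2 + 2*s - 3) cos(5*pi*s) ds = (2/(25*pi**2)) - (-6/(25*pi**2)) = 8/(25*pi**2).
Hence Re(c_{5}) = (1/2)·(8/(25*pi**2)) = 4/(25*pi**2).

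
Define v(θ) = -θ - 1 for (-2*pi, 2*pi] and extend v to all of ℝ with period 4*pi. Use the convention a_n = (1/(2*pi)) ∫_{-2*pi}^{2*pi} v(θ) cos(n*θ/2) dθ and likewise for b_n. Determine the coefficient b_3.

b_3 = (1/(2*pi)) ∫_{-2*pi}^{2*pi} v(θ) sin(3*θ/2) dθ.
Integrating by parts (boundary term plus one more integral), an antiderivative of (-θ - 1) sin(3*θ/2) is 2*θ*cos(3*θ/2)/3 - 4*sin(3*θ/2)/9 + 2*cos(3*θ/2)/3; evaluating from -2*pi to 2*pi: ∫_{-2*pi}^{2*pi} (-θ - 1) sin(3*θ/2) dθ = (-4*pi/3 - 2/3) - (-2/3 + 4*pi/3) = -8*pi/3.
Hence b_3 = (1/(2*pi))·(-8*pi/3) = -4/3.

-4/3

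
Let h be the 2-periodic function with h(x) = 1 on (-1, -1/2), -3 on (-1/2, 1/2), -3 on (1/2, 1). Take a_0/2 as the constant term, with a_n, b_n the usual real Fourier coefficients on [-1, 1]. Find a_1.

-4/pi

a_1 = ∫_{-1}^{1} h(x) cos(pi*x) dx.
Split the integral at the breakpoints.
Directly, an antiderivative of (1) cos(pi*x) is sin(pi*x)/pi; evaluating from -1 to -1/2: ∫_{-1}^{-1/2} (1) cos(pi*x) dx = (-1/pi) - (0) = -1/pi.
Directly, an antiderivative of (-3) cos(pi*x) is -3*sin(pi*x)/pi; evaluating from -1/2 to 1/2: ∫_{-1/2}^{1/2} (-3) cos(pi*x) dx = (-3/pi) - (3/pi) = -6/pi.
Directly, an antiderivative of (-3) cos(pi*x) is -3*sin(pi*x)/pi; evaluating from 1/2 to 1: ∫_{1/2}^{1} (-3) cos(pi*x) dx = (0) - (-3/pi) = 3/pi.
Summing the pieces gives a_1 = -4/pi.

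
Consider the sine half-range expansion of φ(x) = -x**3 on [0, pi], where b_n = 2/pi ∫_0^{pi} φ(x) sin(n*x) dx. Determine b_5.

b_5 = 2/pi ∫_0^{pi} (-x**3) sin(5*x) dx.
Integrating by parts three times (tabular method), an antiderivative of (-x**3) sin(5*x) is x**3*cos(5*x)/5 - 3*x**2*sin(5*x)/25 - 6*x*cos(5*x)/125 + 6*sin(5*x)/625; evaluating from 0 to pi: ∫_{0}^{pi} (-x**3) sin(5*x) dx = (pi*(6 - 25*pi**2)/125) - (0) = pi*(6 - 25*pi**2)/125.
Hence b_5 = (2/pi)·(pi*(6 - 25*pi**2)/125) = 12/125 - 2*pi**2/5.

12/125 - 2*pi**2/5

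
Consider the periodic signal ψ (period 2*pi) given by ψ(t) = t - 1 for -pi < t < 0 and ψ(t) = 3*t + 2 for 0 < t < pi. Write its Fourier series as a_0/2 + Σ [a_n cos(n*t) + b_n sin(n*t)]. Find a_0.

1 + pi

a_0 = 1/pi ∫_{-pi}^{pi} ψ(t) dt = 1/pi · (pi*(1 + pi)) = 1 + pi.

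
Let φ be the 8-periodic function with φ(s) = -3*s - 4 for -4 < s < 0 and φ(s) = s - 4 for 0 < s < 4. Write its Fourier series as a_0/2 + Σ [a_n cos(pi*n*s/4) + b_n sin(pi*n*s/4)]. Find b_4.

2/pi

b_4 = 1/4 ∫_{-4}^{4} φ(s) sin(pi*s) ds.
Split the integral at the breakpoints.
Integrating by parts (boundary term plus one more integral), an antiderivative of (-3*s - 4) sin(pi*s) is 3*s*cos(pi*s)/pi - 3*sin(pi*s)/pi**2 + 4*cos(pi*s)/pi; evaluating from -4 to 0: ∫_{-4}^{0} (-3*s - 4) sin(pi*s) ds = (4/pi) - (-8/pi) = 12/pi.
Integrating by parts (boundary term plus one more integral), an antiderivative of (s - 4) sin(pi*s) is -s*cos(pi*s)/pi + sin(pi*s)/pi**2 + 4*cos(pi*s)/pi; evaluating from 0 to 4: ∫_{0}^{4} (s - 4) sin(pi*s) ds = (0) - (4/pi) = -4/pi.
Summing the pieces and multiplying by (1/4) gives b_4 = 2/pi.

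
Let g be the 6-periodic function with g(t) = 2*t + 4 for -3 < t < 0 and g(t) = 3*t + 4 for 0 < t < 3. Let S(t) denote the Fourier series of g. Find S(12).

t = 12 differs from t = 0 by 2 full period(s), and the series is 6-periodic.
g is continuous at t = 0 with value 4, so the series converges to 4 there.

4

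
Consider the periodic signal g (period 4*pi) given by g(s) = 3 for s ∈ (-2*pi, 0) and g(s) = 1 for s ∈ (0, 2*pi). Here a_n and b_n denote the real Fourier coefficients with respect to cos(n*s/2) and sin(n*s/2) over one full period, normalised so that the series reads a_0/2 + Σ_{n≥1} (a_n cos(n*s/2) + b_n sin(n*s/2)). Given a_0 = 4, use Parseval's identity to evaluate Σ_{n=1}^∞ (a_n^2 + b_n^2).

2

Parseval: a_0^2/2 + Σ_{n≥1} (a_n^2+b_n^2) = (1/(2*pi)) ∫_{-2*pi}^{2*pi} g(s)^2 ds = 10.
Subtract a_0^2/2 = 8: Σ (a_n^2+b_n^2) = 2.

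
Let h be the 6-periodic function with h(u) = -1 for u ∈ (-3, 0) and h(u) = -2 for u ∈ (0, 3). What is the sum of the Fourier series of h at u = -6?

-3/2

u = -6 differs from u = 0 by -1 full period(s), and the series is 6-periodic.
At u = 0 the one-sided limits are h(0^-) = -1 and h(0^+) = -2.
By Dirichlet's theorem the series converges to their average, [(-1) + (-2)]/2 = -3/2.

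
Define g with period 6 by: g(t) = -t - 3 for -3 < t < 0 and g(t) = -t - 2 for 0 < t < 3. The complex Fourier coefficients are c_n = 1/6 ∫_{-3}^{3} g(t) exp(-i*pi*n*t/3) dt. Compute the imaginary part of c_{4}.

-3/(4*pi)

Since g is real-valued, Im(c_{4}) = -1/6 ∫_{-3}^{3} g(t) sin(4*pi*t/3) dt = -b_{4}/2.
Split the integral at the breakpoints.
Integrating by parts (boundary term plus one more integral), an antiderivative of (-t - 3) sin(4*pi*t/3) is 3*t*cos(4*pi*t/3)/(4*pi) - 9*sin(4*pi*t/3)/(16*pi**2) + 9*cos(4*pi*t/3)/(4*pi); evaluating from -3 to 0: ∫_{-3}^{0} (-t - 3) sin(4*pi*t/3) dt = (9/(4*pi)) - (0) = 9/(4*pi).
Integrating by parts (boundary term plus one more integral), an antiderivative of (-t - 2) sin(4*pi*t/3) is 3*t*cos(4*pi*t/3)/(4*pi) - 9*sin(4*pi*t/3)/(16*pi**2) + 3*cos(4*pi*t/3)/(2*pi); evaluating from 0 to 3: ∫_{0}^{3} (-t - 2) sin(4*pi*t/3) dt = (15/(4*pi)) - (3/(2*pi)) = 9/(4*pi).
So ∫_{-3}^{3} g(t) sin(4*pi*t/3) dt = 9/(2*pi).
Hence Im(c_{4}) = (-1/6)·(9/(2*pi)) = -3/(4*pi).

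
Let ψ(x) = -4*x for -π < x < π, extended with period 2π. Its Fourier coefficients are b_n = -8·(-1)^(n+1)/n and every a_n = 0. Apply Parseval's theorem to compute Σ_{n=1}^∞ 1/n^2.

Parseval: Σ b_n^2 = (1/π) ∫_{-π}^{π} ψ(x)^2 dx = 32*pi**2/3.
Σ b_n^2 = Σ 64/n^2, so Σ 1/n^2 = (32*pi**2/3)/64 = pi**2/6.

pi**2/6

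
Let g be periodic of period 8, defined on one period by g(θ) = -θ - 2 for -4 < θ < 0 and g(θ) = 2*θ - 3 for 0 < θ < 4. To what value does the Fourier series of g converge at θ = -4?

7/2

At θ = -4 the one-sided limits are g(-4^-) = 5 and g(-4^+) = 2.
By Dirichlet's theorem the series converges to their average, [(5) + (2)]/2 = 7/2.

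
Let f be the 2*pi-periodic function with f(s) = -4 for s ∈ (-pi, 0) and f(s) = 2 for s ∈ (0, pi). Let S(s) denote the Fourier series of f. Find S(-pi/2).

f is continuous at s = -pi/2 with value -4, so the series converges to -4 there.

-4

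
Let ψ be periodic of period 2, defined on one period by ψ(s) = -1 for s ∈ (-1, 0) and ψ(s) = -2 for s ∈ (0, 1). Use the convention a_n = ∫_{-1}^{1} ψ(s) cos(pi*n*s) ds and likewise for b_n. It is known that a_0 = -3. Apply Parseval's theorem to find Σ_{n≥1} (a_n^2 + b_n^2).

1/2

Parseval: a_0^2/2 + Σ_{n≥1} (a_n^2+b_n^2) = ∫_{-1}^{1} ψ(s)^2 ds = 5.
Subtract a_0^2/2 = 9/2: Σ (a_n^2+b_n^2) = 1/2.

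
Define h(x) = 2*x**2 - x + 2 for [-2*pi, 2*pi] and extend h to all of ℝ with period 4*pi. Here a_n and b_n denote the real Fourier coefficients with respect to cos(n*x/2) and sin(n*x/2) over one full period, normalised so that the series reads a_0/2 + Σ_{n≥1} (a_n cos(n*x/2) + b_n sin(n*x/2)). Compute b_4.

1

b_4 = (1/(2*pi)) ∫_{-2*pi}^{2*pi} h(x) sin(2*x) dx.
Integrating by parts twice (tabular method), an antiderivative of (2*x**2 - x + 2) sin(2*x) is -x**2*cos(2*x) + x*sin(2*x) + x*cos(2*x)/2 - sin(2*x)/4 - cos(2*x)/2; evaluating from -2*pi to 2*pi: ∫_{-2*pi}^{2*pi} (2*x**2 - x + 2) sin(2*x) dx = (-4*pi**2 - 1/2 + pi) - (-4*pi**2 - pi - 1/2) = 2*pi.
Hence b_4 = (1/(2*pi))·(2*pi) = 1.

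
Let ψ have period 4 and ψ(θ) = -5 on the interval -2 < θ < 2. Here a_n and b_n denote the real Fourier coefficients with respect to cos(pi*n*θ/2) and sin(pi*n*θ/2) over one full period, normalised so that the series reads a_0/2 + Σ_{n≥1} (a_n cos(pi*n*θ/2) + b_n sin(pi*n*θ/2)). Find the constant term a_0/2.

-5

a_0 = 1/2 ∫_{-2}^{2} ψ(θ) dθ = 1/2 · (-20) = -10.
So the constant term a_0/2 = -5.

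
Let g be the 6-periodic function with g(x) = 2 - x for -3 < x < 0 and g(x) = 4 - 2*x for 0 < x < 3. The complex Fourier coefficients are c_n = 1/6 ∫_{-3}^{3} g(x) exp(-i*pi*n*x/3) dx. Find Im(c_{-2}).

Since g is real-valued, Im(c_{-2}) = -1/6 ∫_{-3}^{3} g(x) sin(-2*pi*x/3) dx = b_{2}/2.
Split the integral at the breakpoints.
Integrating by parts (boundary term plus one more integral), an antiderivative of (2 - x) sin(-2*pi*x/3) is -3*x*cos(2*pi*x/3)/(2*pi) + 9*sin(2*pi*x/3)/(4*pi**2) + 3*cos(2*pi*x/3)/pi; evaluating from -3 to 0: ∫_{-3}^{0} (2 - x) sin(-2*pi*x/3) dx = (3/pi) - (15/(2*pi)) = -9/(2*pi).
Integrating by parts (boundary term plus one more integral), an antiderivative of (4 - 2*x) sin(-2*pi*x/3) is -3*x*cos(2*pi*x/3)/pi + 9*sin(2*pi*x/3)/(2*pi**2) + 6*cos(2*pi*x/3)/pi; evaluating from 0 to 3: ∫_{0}^{3} (4 - 2*x) sin(-2*pi*x/3) dx = (-3/pi) - (6/pi) = -9/pi.
So ∫_{-3}^{3} g(x) sin(-2*pi*x/3) dx = -27/(2*pi).
Hence Im(c_{-2}) = (-1/6)·(-27/(2*pi)) = 9/(4*pi).

9/(4*pi)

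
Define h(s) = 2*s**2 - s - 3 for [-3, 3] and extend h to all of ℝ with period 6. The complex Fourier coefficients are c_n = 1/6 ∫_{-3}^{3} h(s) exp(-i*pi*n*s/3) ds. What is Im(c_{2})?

Since h is real-valued, Im(c_{2}) = -1/6 ∫_{-3}^{3} h(s) sin(2*pi*s/3) ds = -b_{2}/2.
Integrating by parts twice (tabular method), an antiderivative of (2*s**2 - s - 3) sin(2*pi*s/3) is -3*s**2*cos(2*pi*s/3)/pi + 9*s*sin(2*pi*s/3)/pi**2 + 3*s*cos(2*pi*s/3)/(2*pi) - 9*sin(2*pi*s/3)/(4*pi**2) + 27*cos(2*pi*s/3)/(2*pi**3) + 9*cos(2*pi*s/3)/(2*pi); evaluating from -3 to 3: ∫_{-3}^{3} (2*s**2 - s - 3) sin(2*pi*s/3) ds = (-18/pi + 27/(2*pi**3)) - (-27/pi + 27/(2*pi**3)) = 9/pi.
Hence Im(c_{2}) = (-1/6)·(9/pi) = -3/(2*pi).

-3/(2*pi)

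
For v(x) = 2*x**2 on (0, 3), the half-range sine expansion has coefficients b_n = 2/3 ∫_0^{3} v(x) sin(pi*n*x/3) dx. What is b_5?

36*(-4 + 25*pi**2)/(125*pi**3)

b_5 = 2/3 ∫_0^{3} (2*x**2) sin(5*pi*x/3) dx.
Integrating by parts twice (tabular method), an antiderivative of (2*x**2) sin(5*pi*x/3) is -6*x**2*cos(5*pi*x/3)/(5*pi) + 36*x*sin(5*pi*x/3)/(25*pi**2) + 108*cos(5*pi*x/3)/(125*pi**3); evaluating from 0 to 3: ∫_{0}^{3} (2*x**2) sin(5*pi*x/3) dx = (54*(-2 + 25*pi**2)/(125*pi**3)) - (108/(125*pi**3)) = 54*(-4 + 25*pi**2)/(125*pi**3).
Hence b_5 = (2/3)·(54*(-4 + 25*pi**2)/(125*pi**3)) = 36*(-4 + 25*pi**2)/(125*pi**3).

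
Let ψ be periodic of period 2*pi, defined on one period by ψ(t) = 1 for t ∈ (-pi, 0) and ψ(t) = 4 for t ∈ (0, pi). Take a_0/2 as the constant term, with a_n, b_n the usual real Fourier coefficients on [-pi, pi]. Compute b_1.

6/pi

b_1 = 1/pi ∫_{-pi}^{pi} ψ(t) sin(t) dt.
Split the integral at the breakpoints.
Directly, an antiderivative of (1) sin(t) is -cos(t); evaluating from -pi to 0: ∫_{-pi}^{0} (1) sin(t) dt = (-1) - (1) = -2.
Directly, an antiderivative of (4) sin(t) is -4*cos(t); evaluating from 0 to pi: ∫_{0}^{pi} (4) sin(t) dt = (4) - (-4) = 8.
Summing the pieces and multiplying by (1/pi) gives b_1 = 6/pi.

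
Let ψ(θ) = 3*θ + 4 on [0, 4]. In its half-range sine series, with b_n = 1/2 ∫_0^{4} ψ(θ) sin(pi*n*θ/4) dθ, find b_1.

b_1 = 1/2 ∫_0^{4} (3*θ + 4) sin(pi*θ/4) dθ.
Integrating by parts (boundary term plus one more integral), an antiderivative of (3*θ + 4) sin(pi*θ/4) is -12*θ*cos(pi*θ/4)/pi + 48*sin(pi*θ/4)/pi**2 - 16*cos(pi*θ/4)/pi; evaluating from 0 to 4: ∫_{0}^{4} (3*θ + 4) sin(pi*θ/4) dθ = (64/pi) - (-16/pi) = 80/pi.
Hence b_1 = (1/2)·(80/pi) = 40/pi.

40/pi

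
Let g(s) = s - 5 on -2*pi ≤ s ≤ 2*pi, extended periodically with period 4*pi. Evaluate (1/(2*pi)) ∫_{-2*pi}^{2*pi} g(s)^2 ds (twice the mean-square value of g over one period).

(1/(2*pi)) ∫_{-2*pi}^{2*pi} g(s)^2 ds = (1/(2*pi)) · (16*pi**3/3 + 100*pi) = 8*pi**2/3 + 50.

8*pi**2/3 + 50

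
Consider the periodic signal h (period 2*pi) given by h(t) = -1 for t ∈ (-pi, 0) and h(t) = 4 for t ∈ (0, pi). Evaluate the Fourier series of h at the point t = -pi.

3/2

At t = -pi the one-sided limits are h(-pi^-) = 4 and h(-pi^+) = -1.
By Dirichlet's theorem the series converges to their average, [(4) + (-1)]/2 = 3/2.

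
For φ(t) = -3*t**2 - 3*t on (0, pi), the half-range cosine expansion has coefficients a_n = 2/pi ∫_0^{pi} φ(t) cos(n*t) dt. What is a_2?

a_2 = 2/pi ∫_0^{pi} (-3*t**2 - 3*t) cos(2*t) dt.
Integrating by parts twice (tabular method), an antiderivative of (-3*t**2 - 3*t) cos(2*t) is -3*t**2*sin(2*t)/2 - 3*t*sin(2*t)/2 - 3*t*cos(2*t)/2 + 3*sin(2*t)/4 - 3*cos(2*t)/4; evaluating from 0 to pi: ∫_{0}^{pi} (-3*t**2 - 3*t) cos(2*t) dt = (-3*pi/2 - 3/4) - (-3/4) = -3*pi/2.
Hence a_2 = (2/pi)·(-3*pi/2) = -3.

-3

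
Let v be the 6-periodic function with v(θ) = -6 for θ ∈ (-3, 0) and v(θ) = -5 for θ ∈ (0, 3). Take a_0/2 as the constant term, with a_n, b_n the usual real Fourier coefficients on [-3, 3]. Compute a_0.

a_0 = 1/3 ∫_{-3}^{3} v(θ) dθ = 1/3 · (-33) = -11.

-11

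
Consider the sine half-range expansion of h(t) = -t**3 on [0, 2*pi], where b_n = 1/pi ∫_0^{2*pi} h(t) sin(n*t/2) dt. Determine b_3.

b_3 = 1/pi ∫_0^{2*pi} (-t**3) sin(3*t/2) dt.
Integrating by parts three times (tabular method), an antiderivative of (-t**3) sin(3*t/2) is 2*t**3*cos(3*t/2)/3 - 4*t**2*sin(3*t/2)/3 - 16*t*cos(3*t/2)/9 + 32*sin(3*t/2)/27; evaluating from 0 to 2*pi: ∫_{0}^{2*pi} (-t**3) sin(3*t/2) dt = (16*pi*(2 - 3*pi**2)/9) - (0) = 16*pi*(2 - 3*pi**2)/9.
Hence b_3 = (1/pi)·(16*pi*(2 - 3*pi**2)/9) = 32/9 - 16*pi**2/3.

32/9 - 16*pi**2/3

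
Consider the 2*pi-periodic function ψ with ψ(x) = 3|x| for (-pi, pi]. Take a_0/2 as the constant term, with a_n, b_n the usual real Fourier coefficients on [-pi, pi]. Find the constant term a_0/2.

a_0 = 1/pi ∫_{-pi}^{pi} ψ(x) dx = 1/pi · (3*pi**2) = 3*pi.
So the constant term a_0/2 = 3*pi/2.

3*pi/2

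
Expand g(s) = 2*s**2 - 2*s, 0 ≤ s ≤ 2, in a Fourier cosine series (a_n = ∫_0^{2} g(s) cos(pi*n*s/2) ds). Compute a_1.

-16/pi**2

a_1 = ∫_0^{2} (2*s**2 - 2*s) cos(pi*s/2) ds.
Integrating by parts twice (tabular method), an antiderivative of (2*s**2 - 2*s) cos(pi*s/2) is 4*s**2*sin(pi*s/2)/pi - 4*s*sin(pi*s/2)/pi + 16*s*cos(pi*s/2)/pi**2 - 32*sin(pi*s/2)/pi**3 - 8*cos(pi*s/2)/pi**2; evaluating from 0 to 2: ∫_{0}^{2} (2*s**2 - 2*s) cos(pi*s/2) ds = (-24/pi**2) - (-8/pi**2) = -16/pi**2.
Hence a_1 = -16/pi**2.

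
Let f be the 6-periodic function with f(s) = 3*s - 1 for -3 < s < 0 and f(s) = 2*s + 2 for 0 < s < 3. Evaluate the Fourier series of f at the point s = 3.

At s = 3 the one-sided limits are f(3^-) = 8 and f(3^+) = -10.
By Dirichlet's theorem the series converges to their average, [(8) + (-10)]/2 = -1.

-1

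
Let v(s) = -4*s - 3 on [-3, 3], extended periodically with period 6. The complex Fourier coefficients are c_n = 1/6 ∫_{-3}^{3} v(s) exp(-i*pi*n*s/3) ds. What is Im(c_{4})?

-3/pi

Since v is real-valued, Im(c_{4}) = -1/6 ∫_{-3}^{3} v(s) sin(4*pi*s/3) ds = -b_{4}/2.
Integrating by parts (boundary term plus one more integral), an antiderivative of (-4*s - 3) sin(4*pi*s/3) is 3*s*cos(4*pi*s/3)/pi - 9*sin(4*pi*s/3)/(4*pi**2) + 9*cos(4*pi*s/3)/(4*pi); evaluating from -3 to 3: ∫_{-3}^{3} (-4*s - 3) sin(4*pi*s/3) ds = (45/(4*pi)) - (-27/(4*pi)) = 18/pi.
Hence Im(c_{4}) = (-1/6)·(18/pi) = -3/pi.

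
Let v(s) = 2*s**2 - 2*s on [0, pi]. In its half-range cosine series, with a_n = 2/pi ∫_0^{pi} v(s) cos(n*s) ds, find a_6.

2/9

a_6 = 2/pi ∫_0^{pi} (2*s**2 - 2*s) cos(6*s) ds.
Integrating by parts twice (tabular method), an antiderivative of (2*s**2 - 2*s) cos(6*s) is s**2*sin(6*s)/3 - s*sin(6*s)/3 + s*cos(6*s)/9 - sin(6*s)/54 - cos(6*s)/18; evaluating from 0 to pi: ∫_{0}^{pi} (2*s**2 - 2*s) cos(6*s) ds = (-1/18 + pi/9) - (-1/18) = pi/9.
Hence a_6 = (2/pi)·(pi/9) = 2/9.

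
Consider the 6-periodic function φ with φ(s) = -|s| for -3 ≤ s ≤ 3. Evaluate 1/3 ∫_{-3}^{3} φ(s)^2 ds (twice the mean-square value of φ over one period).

6

1/3 ∫_{-3}^{3} φ(s)^2 ds = 1/3 · (18) = 6.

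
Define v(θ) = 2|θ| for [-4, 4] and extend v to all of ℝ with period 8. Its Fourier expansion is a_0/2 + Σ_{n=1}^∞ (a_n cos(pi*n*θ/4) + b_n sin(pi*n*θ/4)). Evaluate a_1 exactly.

a_1 = 1/4 ∫_{-4}^{4} v(θ) cos(pi*θ/4) dθ.
v is even and cos(pi*θ/4) is even, so the integrand is even and a_1 = 1/2 ∫_0^{4} v(θ) cos(pi*θ/4) dθ.
Integrating by parts (boundary term plus one more integral), an antiderivative of (2*θ) cos(pi*θ/4) is 8*θ*sin(pi*θ/4)/pi + 32*cos(pi*θ/4)/pi**2; evaluating from 0 to 4: ∫_{0}^{4} (2*θ) cos(pi*θ/4) dθ = (-32/pi**2) - (32/pi**2) = -64/pi**2.
Hence a_1 = (1/2)·(-64/pi**2) = -32/pi**2.

-32/pi**2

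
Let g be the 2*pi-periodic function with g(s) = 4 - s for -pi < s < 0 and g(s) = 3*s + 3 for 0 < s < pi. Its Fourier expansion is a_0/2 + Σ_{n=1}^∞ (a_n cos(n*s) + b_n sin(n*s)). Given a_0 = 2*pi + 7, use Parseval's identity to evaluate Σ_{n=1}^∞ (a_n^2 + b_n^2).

Parseval: a_0^2/2 + Σ_{n≥1} (a_n^2+b_n^2) = 1/pi ∫_{-pi}^{pi} g(s)^2 ds = 25 + 10*pi**2/3 + 13*pi.
Subtract a_0^2/2 = (2*pi + 7)**2/2: Σ (a_n^2+b_n^2) = -pi + 1/2 + 4*pi**2/3.

-pi + 1/2 + 4*pi**2/3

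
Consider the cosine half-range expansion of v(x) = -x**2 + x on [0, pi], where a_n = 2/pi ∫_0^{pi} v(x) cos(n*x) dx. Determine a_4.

a_4 = 2/pi ∫_0^{pi} (-x**2 + x) cos(4*x) dx.
Integrating by parts twice (tabular method), an antiderivative of (-x**2 + x) cos(4*x) is -x**2*sin(4*x)/4 + x*sin(4*x)/4 - x*cos(4*x)/8 + sin(4*x)/32 + cos(4*x)/16; evaluating from 0 to pi: ∫_{0}^{pi} (-x**2 + x) cos(4*x) dx = (1/16 - pi/8) - (1/16) = -pi/8.
Hence a_4 = (2/pi)·(-pi/8) = -1/4.

-1/4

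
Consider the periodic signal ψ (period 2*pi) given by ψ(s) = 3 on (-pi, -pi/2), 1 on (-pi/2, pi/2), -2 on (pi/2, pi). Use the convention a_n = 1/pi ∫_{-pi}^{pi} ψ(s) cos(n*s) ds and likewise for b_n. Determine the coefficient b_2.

b_2 = 1/pi ∫_{-pi}^{pi} ψ(s) sin(2*s) ds.
Split the integral at the breakpoints.
Directly, an antiderivative of (3) sin(2*s) is -3*cos(2*s)/2; evaluating from -pi to -pi/2: ∫_{-pi}^{-pi/2} (3) sin(2*s) ds = (3/2) - (-3/2) = 3.
Directly, an antiderivative of (1) sin(2*s) is -cos(2*s)/2; evaluating from -pi/2 to pi/2: ∫_{-pi/2}^{pi/2} (1) sin(2*s) ds = (1/2) - (1/2) = 0.
Directly, an antiderivative of (-2) sin(2*s) is cos(2*s); evaluating from pi/2 to pi: ∫_{pi/2}^{pi} (-2) sin(2*s) ds = (1) - (-1) = 2.
Summing the pieces and multiplying by (1/pi) gives b_2 = 5/pi.

5/pi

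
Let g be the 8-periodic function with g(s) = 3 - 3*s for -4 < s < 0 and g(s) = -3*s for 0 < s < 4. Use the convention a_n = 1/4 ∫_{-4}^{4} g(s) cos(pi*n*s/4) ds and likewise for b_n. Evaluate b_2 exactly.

12/pi

b_2 = 1/4 ∫_{-4}^{4} g(s) sin(pi*s/2) ds.
Split the integral at the breakpoints.
Integrating by parts (boundary term plus one more integral), an antiderivative of (3 - 3*s) sin(pi*s/2) is 6*s*cos(pi*s/2)/pi - 12*sin(pi*s/2)/pi**2 - 6*cos(pi*s/2)/pi; evaluating from -4 to 0: ∫_{-4}^{0} (3 - 3*s) sin(pi*s/2) ds = (-6/pi) - (-30/pi) = 24/pi.
Integrating by parts (boundary term plus one more integral), an antiderivative of (-3*s) sin(pi*s/2) is 6*s*cos(pi*s/2)/pi - 12*sin(pi*s/2)/pi**2; evaluating from 0 to 4: ∫_{0}^{4} (-3*s) sin(pi*s/2) ds = (24/pi) - (0) = 24/pi.
Summing the pieces and multiplying by (1/4) gives b_2 = 12/pi.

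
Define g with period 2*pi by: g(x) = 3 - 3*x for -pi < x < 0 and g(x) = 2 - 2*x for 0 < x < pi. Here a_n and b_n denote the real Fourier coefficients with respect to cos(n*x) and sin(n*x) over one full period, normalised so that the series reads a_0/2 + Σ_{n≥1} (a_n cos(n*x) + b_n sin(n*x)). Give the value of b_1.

-5 - 2/pi

b_1 = 1/pi ∫_{-pi}^{pi} g(x) sin(x) dx.
Split the integral at the breakpoints.
Integrating by parts (boundary term plus one more integral), an antiderivative of (3 - 3*x) sin(x) is 3*x*cos(x) - 3*sin(x) - 3*cos(x); evaluating from -pi to 0: ∫_{-pi}^{0} (3 - 3*x) sin(x) dx = (-3) - (3 + 3*pi) = -3*pi - 6.
Integrating by parts (boundary term plus one more integral), an antiderivative of (2 - 2*x) sin(x) is 2*x*cos(x) - 2*sin(x) - 2*cos(x); evaluating from 0 to pi: ∫_{0}^{pi} (2 - 2*x) sin(x) dx = (2 - 2*pi) - (-2) = 4 - 2*pi.
Summing the pieces and multiplying by (1/pi) gives b_1 = -5 - 2/pi.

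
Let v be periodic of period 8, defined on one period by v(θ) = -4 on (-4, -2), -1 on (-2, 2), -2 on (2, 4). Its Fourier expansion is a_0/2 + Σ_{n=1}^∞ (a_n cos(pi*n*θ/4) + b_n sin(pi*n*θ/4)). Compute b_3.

b_3 = 1/4 ∫_{-4}^{4} v(θ) sin(3*pi*θ/4) dθ.
Split the integral at the breakpoints.
Directly, an antiderivative of (-4) sin(3*pi*θ/4) is 16*cos(3*pi*θ/4)/(3*pi); evaluating from -4 to -2: ∫_{-4}^{-2} (-4) sin(3*pi*θ/4) dθ = (0) - (-16/(3*pi)) = 16/(3*pi).
Directly, an antiderivative of (-1) sin(3*pi*θ/4) is 4*cos(3*pi*θ/4)/(3*pi); evaluating from -2 to 2: ∫_{-2}^{2} (-1) sin(3*pi*θ/4) dθ = (0) - (0) = 0.
Directly, an antiderivative of (-2) sin(3*pi*θ/4) is 8*cos(3*pi*θ/4)/(3*pi); evaluating from 2 to 4: ∫_{2}^{4} (-2) sin(3*pi*θ/4) dθ = (-8/(3*pi)) - (0) = -8/(3*pi).
Summing the pieces and multiplying by (1/4) gives b_3 = 2/(3*pi).

2/(3*pi)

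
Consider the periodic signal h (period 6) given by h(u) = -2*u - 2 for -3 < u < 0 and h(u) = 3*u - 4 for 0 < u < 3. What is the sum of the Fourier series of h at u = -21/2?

u = -21/2 differs from u = 3/2 by -2 full period(s), and the series is 6-periodic.
h is continuous at u = 3/2 with value 1/2, so the series converges to 1/2 there.

1/2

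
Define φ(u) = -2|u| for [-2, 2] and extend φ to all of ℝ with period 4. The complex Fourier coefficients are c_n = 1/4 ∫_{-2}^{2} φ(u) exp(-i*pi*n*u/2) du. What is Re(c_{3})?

8/(9*pi**2)

Since φ is real-valued, Re(c_{3}) = 1/4 ∫_{-2}^{2} φ(u) cos(3*pi*u/2) du = a_{3}/2.
φ is even and cos(3*pi*u/2) is even, so the integrand is even: ∫_{-2}^{2} φ(u) cos(3*pi*u/2) du = 2∫_0^{2} φ(u) cos(3*pi*u/2) du.
Integrating by parts (boundary term plus one more integral), an antiderivative of (-2*u) cos(3*pi*u/2) is -4*u*sin(3*pi*u/2)/(3*pi) - 8*cos(3*pi*u/2)/(9*pi**2); evaluating from 0 to 2: ∫_{0}^{2} (-2*u) cos(3*pi*u/2) du = (8/(9*pi**2)) - (-8/(9*pi**2)) = 16/(9*pi**2).
So ∫_{-2}^{2} φ(u) cos(3*pi*u/2) du = 32/(9*pi**2).
Hence Re(c_{3}) = (1/4)·(32/(9*pi**2)) = 8/(9*pi**2).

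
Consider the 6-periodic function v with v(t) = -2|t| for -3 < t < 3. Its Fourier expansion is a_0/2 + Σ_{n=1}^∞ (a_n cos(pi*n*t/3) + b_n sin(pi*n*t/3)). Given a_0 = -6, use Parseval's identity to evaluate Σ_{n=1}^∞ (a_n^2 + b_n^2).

6

Parseval: a_0^2/2 + Σ_{n≥1} (a_n^2+b_n^2) = 1/3 ∫_{-3}^{3} v(t)^2 dt = 24.
Subtract a_0^2/2 = 18: Σ (a_n^2+b_n^2) = 6.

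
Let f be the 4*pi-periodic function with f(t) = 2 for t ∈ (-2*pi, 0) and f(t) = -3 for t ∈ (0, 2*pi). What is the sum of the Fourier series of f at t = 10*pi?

t = 10*pi differs from t = 2*pi by 2 full period(s), and the series is 4*pi-periodic.
At t = 2*pi the one-sided limits are f(2*pi^-) = -3 and f(2*pi^+) = 2.
By Dirichlet's theorem the series converges to their average, [(-3) + (2)]/2 = -1/2.

-1/2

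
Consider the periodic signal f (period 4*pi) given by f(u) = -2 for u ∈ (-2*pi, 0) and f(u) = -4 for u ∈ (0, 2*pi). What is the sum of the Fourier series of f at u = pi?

f is continuous at u = pi with value -4, so the series converges to -4 there.

-4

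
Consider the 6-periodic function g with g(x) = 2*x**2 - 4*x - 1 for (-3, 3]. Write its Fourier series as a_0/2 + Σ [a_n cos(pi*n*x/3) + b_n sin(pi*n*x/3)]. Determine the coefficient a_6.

a_6 = 1/3 ∫_{-3}^{3} g(x) cos(2*pi*x) dx.
Integrating by parts twice (tabular method), an antiderivative of (2*x**2 - 4*x - 1) cos(2*pi*x) is x**2*sin(2*pi*x)/pi - 2*x*sin(2*pi*x)/pi + x*cos(2*pi*x)/pi**2 - sin(2*pi*x)/(2*pi) - sin(2*pi*x)/(2*pi**3) - cos(2*pi*x)/pi**2; evaluating from -3 to 3: ∫_{-3}^{3} (2*x**2 - 4*x - 1) cos(2*pi*x) dx = (2/pi**2) - (-4/pi**2) = 6/pi**2.
Hence a_6 = (1/3)·(6/pi**2) = 2/pi**2.

2/pi**2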